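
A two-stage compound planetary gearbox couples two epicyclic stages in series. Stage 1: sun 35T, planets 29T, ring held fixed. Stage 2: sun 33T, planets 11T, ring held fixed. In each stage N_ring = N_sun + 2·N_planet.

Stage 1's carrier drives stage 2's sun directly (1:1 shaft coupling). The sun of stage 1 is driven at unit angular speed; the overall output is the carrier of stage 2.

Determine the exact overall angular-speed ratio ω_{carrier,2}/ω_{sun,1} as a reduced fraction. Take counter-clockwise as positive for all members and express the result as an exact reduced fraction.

105/1024

Stage 1: N_ring = 35 + 2·29 = 93
Stage 1: 35(ω_s−ω_c) = −93(ω_r−ω_c),  ω_r=0, ω_s=1
Stage 1: 35(1−ω_c) = −93(0−ω_c)  ⇒  128ω_c = 35  ⇒  ω_c = 35/128
  ⇒ ω_c¹/ω_s¹ = 35/128
Stage 2: N_ring = 33 + 2·11 = 55
Stage 2: 33(ω_s−ω_c) = −55(ω_r−ω_c),  ω_r=0, ω_s=1
Stage 2: 33(1−ω_c) = −55(0−ω_c)  ⇒  88ω_c = 33  ⇒  ω_c = 3/8
  ⇒ ω_c²/ω_s² = 3/8
Coupling ω_s² = ω_c¹ ⇒ overall = 35/128 × 3/8 = 105/1024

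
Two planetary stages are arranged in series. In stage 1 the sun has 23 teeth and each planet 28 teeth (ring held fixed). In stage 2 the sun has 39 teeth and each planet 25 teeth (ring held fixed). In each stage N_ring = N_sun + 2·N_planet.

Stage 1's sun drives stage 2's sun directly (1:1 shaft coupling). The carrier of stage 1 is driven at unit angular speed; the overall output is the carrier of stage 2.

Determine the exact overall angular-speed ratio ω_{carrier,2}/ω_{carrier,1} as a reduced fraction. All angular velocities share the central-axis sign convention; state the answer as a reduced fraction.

Stage 1: N_ring = 23 + 2·28 = 79
Stage 1: 23(ω_s−ω_c) = −79(ω_r−ω_c),  ω_r=0, ω_c=1
Stage 1: ω_s = 1 − (79/23)(0−1) = 102/23
  ⇒ ω_s¹/ω_c¹ = 102/23
Stage 2: N_ring = 39 + 2·25 = 89
Stage 2: 39(ω_s−ω_c) = −89(ω_r−ω_c),  ω_r=0, ω_s=1
Stage 2: 39(1−ω_c) = −89(0−ω_c)  ⇒  128ω_c = 39  ⇒  ω_c = 39/128
  ⇒ ω_c²/ω_s² = 39/128
Coupling ω_s² = ω_s¹ ⇒ overall = 102/23 × 39/128 = 1989/1472

1989/1472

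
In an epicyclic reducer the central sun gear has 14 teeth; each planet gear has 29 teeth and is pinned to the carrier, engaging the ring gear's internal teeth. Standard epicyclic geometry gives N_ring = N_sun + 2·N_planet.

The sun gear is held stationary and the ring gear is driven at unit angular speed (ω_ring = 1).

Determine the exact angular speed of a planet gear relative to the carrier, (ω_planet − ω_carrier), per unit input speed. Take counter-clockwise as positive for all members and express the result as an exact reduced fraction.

N_ring = 14 + 2·29 = 72
14(ω_s−ω_c) = −72(ω_r−ω_c),  ω_s=0, ω_r=1
14(0−ω_c) = −72(1−ω_c)  ⇒  86ω_c = 72  ⇒  ω_c = 36/43
sun–planet: 14·(0−36/43) = −29·(ω_p−ω_c)  ⇒  ω_p−ω_c = −(14/29)·(-36/43) = 504/1247

504/1247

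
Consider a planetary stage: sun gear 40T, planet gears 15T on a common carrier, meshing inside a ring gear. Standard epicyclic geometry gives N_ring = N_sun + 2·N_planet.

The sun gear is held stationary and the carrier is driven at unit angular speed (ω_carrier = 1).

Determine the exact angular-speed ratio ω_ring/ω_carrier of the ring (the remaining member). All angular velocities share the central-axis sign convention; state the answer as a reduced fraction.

N_ring = 40 + 2·15 = 70
40(ω_s−ω_c) = −70(ω_r−ω_c),  ω_s=0, ω_c=1
ω_r = 1 − (40/70)(0−1) = 11/7
ω_r/ω_c = 11/7

11/7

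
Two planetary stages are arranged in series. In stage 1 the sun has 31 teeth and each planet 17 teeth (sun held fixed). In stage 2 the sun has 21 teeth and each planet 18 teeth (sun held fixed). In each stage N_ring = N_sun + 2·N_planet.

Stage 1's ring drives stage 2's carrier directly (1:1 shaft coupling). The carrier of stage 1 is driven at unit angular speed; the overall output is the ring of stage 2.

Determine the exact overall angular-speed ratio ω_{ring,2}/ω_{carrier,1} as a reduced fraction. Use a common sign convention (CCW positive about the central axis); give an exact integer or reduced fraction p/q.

192/95

Stage 1: N_ring = 31 + 2·17 = 65
Stage 1: 31(ω_s−ω_c) = −65(ω_r−ω_c),  ω_s=0, ω_c=1
Stage 1: ω_r = 1 − (31/65)(0−1) = 96/65
  ⇒ ω_r¹/ω_c¹ = 96/65
Stage 2: N_ring = 21 + 2·18 = 57
Stage 2: 21(ω_s−ω_c) = −57(ω_r−ω_c),  ω_s=0, ω_c=1
Stage 2: ω_r = 1 − (21/57)(0−1) = 26/19
  ⇒ ω_r²/ω_c² = 26/19
Coupling ω_c² = ω_r¹ ⇒ overall = 96/65 × 26/19 = 192/95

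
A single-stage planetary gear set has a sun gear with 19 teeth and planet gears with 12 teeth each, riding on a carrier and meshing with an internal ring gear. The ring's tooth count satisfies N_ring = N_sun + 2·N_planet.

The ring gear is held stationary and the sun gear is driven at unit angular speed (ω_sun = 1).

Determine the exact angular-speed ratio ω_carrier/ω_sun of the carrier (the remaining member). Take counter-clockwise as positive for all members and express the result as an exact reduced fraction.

N_ring = 19 + 2·12 = 43
19(ω_s−ω_c) = −43(ω_r−ω_c),  ω_r=0, ω_s=1
19(1−ω_c) = −43(0−ω_c)  ⇒  62ω_c = 19  ⇒  ω_c = 19/62
ω_c/ω_s = 19/62

19/62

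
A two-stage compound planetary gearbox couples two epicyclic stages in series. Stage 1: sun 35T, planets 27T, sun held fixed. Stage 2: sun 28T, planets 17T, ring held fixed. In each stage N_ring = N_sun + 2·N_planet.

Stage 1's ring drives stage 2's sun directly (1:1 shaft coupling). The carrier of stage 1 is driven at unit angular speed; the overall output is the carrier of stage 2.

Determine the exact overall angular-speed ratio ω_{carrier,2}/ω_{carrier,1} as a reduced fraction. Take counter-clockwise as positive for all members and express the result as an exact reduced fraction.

1736/4005

Stage 1: N_ring = 35 + 2·27 = 89
Stage 1: 35(ω_s−ω_c) = −89(ω_r−ω_c),  ω_s=0, ω_c=1
Stage 1: ω_r = 1 − (35/89)(0−1) = 124/89
  ⇒ ω_r¹/ω_c¹ = 124/89
Stage 2: N_ring = 28 + 2·17 = 62
Stage 2: 28(ω_s−ω_c) = −62(ω_r−ω_c),  ω_r=0, ω_s=1
Stage 2: 28(1−ω_c) = −62(0−ω_c)  ⇒  90ω_c = 28  ⇒  ω_c = 14/45
  ⇒ ω_c²/ω_s² = 14/45
Coupling ω_s² = ω_r¹ ⇒ overall = 124/89 × 14/45 = 1736/4005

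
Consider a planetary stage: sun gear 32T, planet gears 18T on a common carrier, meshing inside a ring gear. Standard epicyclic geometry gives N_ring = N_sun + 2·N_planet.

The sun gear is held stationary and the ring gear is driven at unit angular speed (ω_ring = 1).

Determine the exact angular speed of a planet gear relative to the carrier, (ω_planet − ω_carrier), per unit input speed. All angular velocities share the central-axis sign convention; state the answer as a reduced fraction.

272/225

N_ring = 32 + 2·18 = 68
32(ω_s−ω_c) = −68(ω_r−ω_c),  ω_s=0, ω_r=1
32(0−ω_c) = −68(1−ω_c)  ⇒  100ω_c = 68  ⇒  ω_c = 17/25
sun–planet: 32·(0−17/25) = −18·(ω_p−ω_c)  ⇒  ω_p−ω_c = −(32/18)·(-17/25) = 272/225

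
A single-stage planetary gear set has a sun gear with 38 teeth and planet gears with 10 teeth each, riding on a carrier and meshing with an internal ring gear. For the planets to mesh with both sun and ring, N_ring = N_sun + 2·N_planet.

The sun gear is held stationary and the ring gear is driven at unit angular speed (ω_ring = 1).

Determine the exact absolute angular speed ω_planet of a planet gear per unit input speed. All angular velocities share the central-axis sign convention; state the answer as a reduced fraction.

N_ring = 38 + 2·10 = 58
38(ω_s−ω_c) = −58(ω_r−ω_c),  ω_s=0, ω_r=1
38(0−ω_c) = −58(1−ω_c)  ⇒  96ω_c = 58  ⇒  ω_c = 29/48
sun–planet: 38·(0−29/48) = −10·(ω_p−ω_c)  ⇒  ω_p−ω_c = −(38/10)·(-29/48) = 551/240
ω_p = 29/48 + 551/240 = 29/10

29/10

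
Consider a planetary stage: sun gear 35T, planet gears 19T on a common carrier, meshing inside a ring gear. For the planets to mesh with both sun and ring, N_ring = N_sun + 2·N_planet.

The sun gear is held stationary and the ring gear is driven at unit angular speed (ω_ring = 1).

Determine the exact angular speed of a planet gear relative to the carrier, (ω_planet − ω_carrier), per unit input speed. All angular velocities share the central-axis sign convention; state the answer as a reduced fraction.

2555/2052

N_ring = 35 + 2·19 = 73
35(ω_s−ω_c) = −73(ω_r−ω_c),  ω_s=0, ω_r=1
35(0−ω_c) = −73(1−ω_c)  ⇒  108ω_c = 73  ⇒  ω_c = 73/108
sun–planet: 35·(0−73/108) = −19·(ω_p−ω_c)  ⇒  ω_p−ω_c = −(35/19)·(-73/108) = 2555/2052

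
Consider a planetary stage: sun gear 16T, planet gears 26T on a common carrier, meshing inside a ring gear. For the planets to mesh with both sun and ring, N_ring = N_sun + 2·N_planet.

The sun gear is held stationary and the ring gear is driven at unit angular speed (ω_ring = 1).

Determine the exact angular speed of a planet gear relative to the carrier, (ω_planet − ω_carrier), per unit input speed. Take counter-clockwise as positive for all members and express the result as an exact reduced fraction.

N_ring = 16 + 2·26 = 68
16(ω_s−ω_c) = −68(ω_r−ω_c),  ω_s=0, ω_r=1
16(0−ω_c) = −68(1−ω_c)  ⇒  84ω_c = 68  ⇒  ω_c = 17/21
sun–planet: 16·(0−17/21) = −26·(ω_p−ω_c)  ⇒  ω_p−ω_c = −(16/26)·(-17/21) = 136/273

136/273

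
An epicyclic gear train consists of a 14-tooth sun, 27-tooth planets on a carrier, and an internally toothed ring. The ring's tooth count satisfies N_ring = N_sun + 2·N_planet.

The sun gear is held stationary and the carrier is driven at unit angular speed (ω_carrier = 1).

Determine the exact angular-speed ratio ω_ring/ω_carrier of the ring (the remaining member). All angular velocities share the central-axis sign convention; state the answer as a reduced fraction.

41/34

N_ring = 14 + 2·27 = 68
14(ω_s−ω_c) = −68(ω_r−ω_c),  ω_s=0, ω_c=1
ω_r = 1 − (14/68)(0−1) = 41/34
ω_r/ω_c = 41/34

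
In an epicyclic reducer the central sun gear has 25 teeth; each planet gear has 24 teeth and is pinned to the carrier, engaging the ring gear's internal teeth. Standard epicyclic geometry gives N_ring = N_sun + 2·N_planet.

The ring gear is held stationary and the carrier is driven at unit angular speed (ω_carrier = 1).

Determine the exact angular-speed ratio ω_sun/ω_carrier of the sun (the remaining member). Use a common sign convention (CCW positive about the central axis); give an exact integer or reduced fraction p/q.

98/25

N_ring = 25 + 2·24 = 73
25(ω_s−ω_c) = −73(ω_r−ω_c),  ω_r=0, ω_c=1
ω_s = 1 − (73/25)(0−1) = 98/25
ω_s/ω_c = 98/25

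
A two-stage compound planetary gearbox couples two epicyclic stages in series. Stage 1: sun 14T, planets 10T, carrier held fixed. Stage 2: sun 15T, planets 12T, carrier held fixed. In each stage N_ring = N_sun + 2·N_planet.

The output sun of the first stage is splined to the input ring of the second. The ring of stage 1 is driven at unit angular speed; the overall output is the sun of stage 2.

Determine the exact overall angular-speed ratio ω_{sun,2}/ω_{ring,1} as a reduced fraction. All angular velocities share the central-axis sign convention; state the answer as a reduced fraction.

Stage 1: N_ring = 14 + 2·10 = 34
Stage 1: 14(ω_s−ω_c) = −34(ω_r−ω_c),  ω_c=0, ω_r=1
Stage 1: ω_s = 0 − (34/14)(1−0) = -17/7
  ⇒ ω_s¹/ω_r¹ = -17/7
Stage 2: N_ring = 15 + 2·12 = 39
Stage 2: 15(ω_s−ω_c) = −39(ω_r−ω_c),  ω_c=0, ω_r=1
Stage 2: ω_s = 0 − (39/15)(1−0) = -13/5
  ⇒ ω_s²/ω_r² = -13/5
Coupling ω_r² = ω_s¹ ⇒ overall = -17/7 × -13/5 = 221/35

221/35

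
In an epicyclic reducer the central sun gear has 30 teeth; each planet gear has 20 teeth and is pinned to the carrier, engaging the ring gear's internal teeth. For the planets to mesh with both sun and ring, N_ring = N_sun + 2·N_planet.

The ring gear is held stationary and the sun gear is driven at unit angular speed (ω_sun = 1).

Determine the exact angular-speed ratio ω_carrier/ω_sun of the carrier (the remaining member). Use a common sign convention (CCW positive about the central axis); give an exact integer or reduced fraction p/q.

3/10

N_ring = 30 + 2·20 = 70
30(ω_s−ω_c) = −70(ω_r−ω_c),  ω_r=0, ω_s=1
30(1−ω_c) = −70(0−ω_c)  ⇒  100ω_c = 30  ⇒  ω_c = 3/10
ω_c/ω_s = 3/10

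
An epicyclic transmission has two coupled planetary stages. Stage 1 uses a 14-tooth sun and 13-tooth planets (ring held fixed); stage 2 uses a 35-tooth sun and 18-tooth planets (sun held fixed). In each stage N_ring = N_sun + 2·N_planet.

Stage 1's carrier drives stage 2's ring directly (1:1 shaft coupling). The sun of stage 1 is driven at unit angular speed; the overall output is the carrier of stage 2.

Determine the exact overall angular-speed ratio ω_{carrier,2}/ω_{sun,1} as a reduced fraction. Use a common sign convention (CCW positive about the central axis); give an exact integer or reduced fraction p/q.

Stage 1: N_ring = 14 + 2·13 = 40
Stage 1: 14(ω_s−ω_c) = −40(ω_r−ω_c),  ω_r=0, ω_s=1
Stage 1: 14(1−ω_c) = −40(0−ω_c)  ⇒  54ω_c = 14  ⇒  ω_c = 7/27
  ⇒ ω_c¹/ω_s¹ = 7/27
Stage 2: N_ring = 35 + 2·18 = 71
Stage 2: 35(ω_s−ω_c) = −71(ω_r−ω_c),  ω_s=0, ω_r=1
Stage 2: 35(0−ω_c) = −71(1−ω_c)  ⇒  106ω_c = 71  ⇒  ω_c = 71/106
  ⇒ ω_c²/ω_r² = 71/106
Coupling ω_r² = ω_c¹ ⇒ overall = 7/27 × 71/106 = 497/2862

497/2862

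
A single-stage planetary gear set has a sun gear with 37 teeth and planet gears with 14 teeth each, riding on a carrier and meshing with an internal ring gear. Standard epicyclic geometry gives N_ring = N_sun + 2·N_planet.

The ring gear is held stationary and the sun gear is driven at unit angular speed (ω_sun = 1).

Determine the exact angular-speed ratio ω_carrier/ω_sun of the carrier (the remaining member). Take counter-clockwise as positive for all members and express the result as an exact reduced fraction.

N_ring = 37 + 2·14 = 65
37(ω_s−ω_c) = −65(ω_r−ω_c),  ω_r=0, ω_s=1
37(1−ω_c) = −65(0−ω_c)  ⇒  102ω_c = 37  ⇒  ω_c = 37/102
ω_c/ω_s = 37/102

37/102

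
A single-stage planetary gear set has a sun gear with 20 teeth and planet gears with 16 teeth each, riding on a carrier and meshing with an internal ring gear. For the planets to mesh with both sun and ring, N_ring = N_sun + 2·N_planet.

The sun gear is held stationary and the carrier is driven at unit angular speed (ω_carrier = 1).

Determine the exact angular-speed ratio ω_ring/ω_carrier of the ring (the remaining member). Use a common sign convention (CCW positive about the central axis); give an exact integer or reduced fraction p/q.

18/13

N_ring = 20 + 2·16 = 52
20(ω_s−ω_c) = −52(ω_r−ω_c),  ω_s=0, ω_c=1
ω_r = 1 − (20/52)(0−1) = 18/13
ω_r/ω_c = 18/13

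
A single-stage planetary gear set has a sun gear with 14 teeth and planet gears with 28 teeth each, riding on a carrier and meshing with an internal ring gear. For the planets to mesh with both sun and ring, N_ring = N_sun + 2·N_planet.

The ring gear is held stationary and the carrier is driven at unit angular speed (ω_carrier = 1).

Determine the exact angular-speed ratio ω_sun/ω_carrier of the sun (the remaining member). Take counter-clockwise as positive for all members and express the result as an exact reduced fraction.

6

N_ring = 14 + 2·28 = 70
14(ω_s−ω_c) = −70(ω_r−ω_c),  ω_r=0, ω_c=1
ω_s = 1 − (70/14)(0−1) = 6
ω_s/ω_c = 6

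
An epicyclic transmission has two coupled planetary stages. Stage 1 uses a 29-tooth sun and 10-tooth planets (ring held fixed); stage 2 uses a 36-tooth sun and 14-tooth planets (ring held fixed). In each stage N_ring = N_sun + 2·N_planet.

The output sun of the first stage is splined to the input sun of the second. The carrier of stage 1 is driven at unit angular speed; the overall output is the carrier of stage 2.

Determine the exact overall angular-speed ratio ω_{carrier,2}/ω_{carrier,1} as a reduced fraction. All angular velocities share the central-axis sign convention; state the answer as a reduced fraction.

702/725

Stage 1: N_ring = 29 + 2·10 = 49
Stage 1: 29(ω_s−ω_c) = −49(ω_r−ω_c),  ω_r=0, ω_c=1
Stage 1: ω_s = 1 − (49/29)(0−1) = 78/29
  ⇒ ω_s¹/ω_c¹ = 78/29
Stage 2: N_ring = 36 + 2·14 = 64
Stage 2: 36(ω_s−ω_c) = −64(ω_r−ω_c),  ω_r=0, ω_s=1
Stage 2: 36(1−ω_c) = −64(0−ω_c)  ⇒  100ω_c = 36  ⇒  ω_c = 9/25
  ⇒ ω_c²/ω_s² = 9/25
Coupling ω_s² = ω_s¹ ⇒ overall = 78/29 × 9/25 = 702/725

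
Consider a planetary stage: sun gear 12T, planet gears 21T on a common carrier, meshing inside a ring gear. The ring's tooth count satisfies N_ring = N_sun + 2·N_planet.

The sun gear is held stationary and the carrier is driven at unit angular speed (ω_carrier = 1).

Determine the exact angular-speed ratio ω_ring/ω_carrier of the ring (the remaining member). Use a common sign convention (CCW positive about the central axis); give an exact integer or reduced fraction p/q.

N_ring = 12 + 2·21 = 54
12(ω_s−ω_c) = −54(ω_r−ω_c),  ω_s=0, ω_c=1
ω_r = 1 − (12/54)(0−1) = 11/9
ω_r/ω_c = 11/9

11/9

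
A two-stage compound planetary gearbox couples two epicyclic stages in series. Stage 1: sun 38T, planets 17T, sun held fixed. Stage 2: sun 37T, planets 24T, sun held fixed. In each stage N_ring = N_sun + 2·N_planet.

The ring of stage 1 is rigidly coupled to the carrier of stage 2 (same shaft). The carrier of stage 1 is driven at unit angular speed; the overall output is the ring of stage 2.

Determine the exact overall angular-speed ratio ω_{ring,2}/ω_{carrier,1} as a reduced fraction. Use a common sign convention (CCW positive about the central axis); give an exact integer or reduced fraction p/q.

671/306

Stage 1: N_ring = 38 + 2·17 = 72
Stage 1: 38(ω_s−ω_c) = −72(ω_r−ω_c),  ω_s=0, ω_c=1
Stage 1: ω_r = 1 − (38/72)(0−1) = 55/36
  ⇒ ω_r¹/ω_c¹ = 55/36
Stage 2: N_ring = 37 + 2·24 = 85
Stage 2: 37(ω_s−ω_c) = −85(ω_r−ω_c),  ω_s=0, ω_c=1
Stage 2: ω_r = 1 − (37/85)(0−1) = 122/85
  ⇒ ω_r²/ω_c² = 122/85
Coupling ω_c² = ω_r¹ ⇒ overall = 55/36 × 122/85 = 671/306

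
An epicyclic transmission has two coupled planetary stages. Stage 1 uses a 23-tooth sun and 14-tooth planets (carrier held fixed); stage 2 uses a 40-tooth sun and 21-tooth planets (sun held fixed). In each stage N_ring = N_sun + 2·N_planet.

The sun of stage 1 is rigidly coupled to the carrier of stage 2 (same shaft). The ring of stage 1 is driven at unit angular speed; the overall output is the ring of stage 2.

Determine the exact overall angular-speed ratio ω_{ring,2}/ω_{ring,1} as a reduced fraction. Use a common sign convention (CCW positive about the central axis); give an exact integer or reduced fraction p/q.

-3111/943

Stage 1: N_ring = 23 + 2·14 = 51
Stage 1: 23(ω_s−ω_c) = −51(ω_r−ω_c),  ω_c=0, ω_r=1
Stage 1: ω_s = 0 − (51/23)(1−0) = -51/23
  ⇒ ω_s¹/ω_r¹ = -51/23
Stage 2: N_ring = 40 + 2·21 = 82
Stage 2: 40(ω_s−ω_c) = −82(ω_r−ω_c),  ω_s=0, ω_c=1
Stage 2: ω_r = 1 − (40/82)(0−1) = 61/41
  ⇒ ω_r²/ω_c² = 61/41
Coupling ω_c² = ω_s¹ ⇒ overall = -51/23 × 61/41 = -3111/943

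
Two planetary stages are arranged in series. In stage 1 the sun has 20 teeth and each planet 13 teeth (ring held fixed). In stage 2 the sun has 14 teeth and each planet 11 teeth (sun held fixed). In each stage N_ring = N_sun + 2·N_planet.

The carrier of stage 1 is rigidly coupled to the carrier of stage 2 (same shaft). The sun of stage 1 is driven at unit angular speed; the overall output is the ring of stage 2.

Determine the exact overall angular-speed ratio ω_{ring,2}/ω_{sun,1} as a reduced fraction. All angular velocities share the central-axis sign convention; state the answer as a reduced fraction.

125/297

Stage 1: N_ring = 20 + 2·13 = 46
Stage 1: 20(ω_s−ω_c) = −46(ω_r−ω_c),  ω_r=0, ω_s=1
Stage 1: 20(1−ω_c) = −46(0−ω_c)  ⇒  66ω_c = 20  ⇒  ω_c = 10/33
  ⇒ ω_c¹/ω_s¹ = 10/33
Stage 2: N_ring = 14 + 2·11 = 36
Stage 2: 14(ω_s−ω_c) = −36(ω_r−ω_c),  ω_s=0, ω_c=1
Stage 2: ω_r = 1 − (14/36)(0−1) = 25/18
  ⇒ ω_r²/ω_c² = 25/18
Coupling ω_c² = ω_c¹ ⇒ overall = 10/33 × 25/18 = 125/297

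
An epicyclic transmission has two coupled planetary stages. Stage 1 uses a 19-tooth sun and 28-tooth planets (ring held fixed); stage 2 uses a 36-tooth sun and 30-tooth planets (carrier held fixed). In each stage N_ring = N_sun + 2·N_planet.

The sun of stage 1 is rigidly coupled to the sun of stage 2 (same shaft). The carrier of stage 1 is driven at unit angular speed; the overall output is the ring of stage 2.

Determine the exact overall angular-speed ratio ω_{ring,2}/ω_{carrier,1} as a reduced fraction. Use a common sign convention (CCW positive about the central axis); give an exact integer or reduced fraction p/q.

-141/76

Stage 1: N_ring = 19 + 2·28 = 75
Stage 1: 19(ω_s−ω_c) = −75(ω_r−ω_c),  ω_r=0, ω_c=1
Stage 1: ω_s = 1 − (75/19)(0−1) = 94/19
  ⇒ ω_s¹/ω_c¹ = 94/19
Stage 2: N_ring = 36 + 2·30 = 96
Stage 2: 36(ω_s−ω_c) = −96(ω_r−ω_c),  ω_c=0, ω_s=1
Stage 2: ω_r = 0 − (36/96)(1−0) = -3/8
  ⇒ ω_r²/ω_s² = -3/8
Coupling ω_s² = ω_s¹ ⇒ overall = 94/19 × -3/8 = -141/76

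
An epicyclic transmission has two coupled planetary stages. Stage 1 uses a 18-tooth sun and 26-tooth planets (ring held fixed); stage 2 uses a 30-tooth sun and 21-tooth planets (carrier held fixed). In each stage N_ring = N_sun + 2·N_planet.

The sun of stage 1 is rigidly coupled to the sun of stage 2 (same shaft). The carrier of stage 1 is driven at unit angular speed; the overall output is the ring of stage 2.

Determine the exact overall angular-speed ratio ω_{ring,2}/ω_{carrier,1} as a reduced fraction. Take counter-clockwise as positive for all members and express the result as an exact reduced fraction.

Stage 1: N_ring = 18 + 2·26 = 70
Stage 1: 18(ω_s−ω_c) = −70(ω_r−ω_c),  ω_r=0, ω_c=1
Stage 1: ω_s = 1 − (70/18)(0−1) = 44/9
  ⇒ ω_s¹/ω_c¹ = 44/9
Stage 2: N_ring = 30 + 2·21 = 72
Stage 2: 30(ω_s−ω_c) = −72(ω_r−ω_c),  ω_c=0, ω_s=1
Stage 2: ω_r = 0 − (30/72)(1−0) = -5/12
  ⇒ ω_r²/ω_s² = -5/12
Coupling ω_s² = ω_s¹ ⇒ overall = 44/9 × -5/12 = -55/27

-55/27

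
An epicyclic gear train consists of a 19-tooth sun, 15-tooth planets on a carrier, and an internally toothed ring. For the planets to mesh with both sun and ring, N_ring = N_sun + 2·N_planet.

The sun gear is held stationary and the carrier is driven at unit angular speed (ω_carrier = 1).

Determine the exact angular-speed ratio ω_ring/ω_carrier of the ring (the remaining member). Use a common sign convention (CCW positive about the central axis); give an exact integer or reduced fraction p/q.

N_ring = 19 + 2·15 = 49
19(ω_s−ω_c) = −49(ω_r−ω_c),  ω_s=0, ω_c=1
ω_r = 1 − (19/49)(0−1) = 68/49
ω_r/ω_c = 68/49

68/49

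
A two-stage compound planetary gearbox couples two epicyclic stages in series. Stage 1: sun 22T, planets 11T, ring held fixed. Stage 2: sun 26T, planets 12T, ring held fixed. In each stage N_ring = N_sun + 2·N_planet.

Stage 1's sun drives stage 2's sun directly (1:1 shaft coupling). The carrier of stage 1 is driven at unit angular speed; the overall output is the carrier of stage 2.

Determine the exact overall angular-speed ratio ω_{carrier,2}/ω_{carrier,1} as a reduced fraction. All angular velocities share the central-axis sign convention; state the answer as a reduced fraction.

Stage 1: N_ring = 22 + 2·11 = 44
Stage 1: 22(ω_s−ω_c) = −44(ω_r−ω_c),  ω_r=0, ω_c=1
Stage 1: ω_s = 1 − (44/22)(0−1) = 3
  ⇒ ω_s¹/ω_c¹ = 3
Stage 2: N_ring = 26 + 2·12 = 50
Stage 2: 26(ω_s−ω_c) = −50(ω_r−ω_c),  ω_r=0, ω_s=1
Stage 2: 26(1−ω_c) = −50(0−ω_c)  ⇒  76ω_c = 26  ⇒  ω_c = 13/38
  ⇒ ω_c²/ω_s² = 13/38
Coupling ω_s² = ω_s¹ ⇒ overall = 3 × 13/38 = 39/38

39/38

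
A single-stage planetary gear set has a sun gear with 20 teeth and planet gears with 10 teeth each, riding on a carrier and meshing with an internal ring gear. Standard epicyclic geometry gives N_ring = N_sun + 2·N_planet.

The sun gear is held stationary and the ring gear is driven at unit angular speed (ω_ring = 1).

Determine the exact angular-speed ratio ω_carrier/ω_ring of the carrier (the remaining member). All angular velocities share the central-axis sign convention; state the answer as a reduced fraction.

N_ring = 20 + 2·10 = 40
20(ω_s−ω_c) = −40(ω_r−ω_c),  ω_s=0, ω_r=1
20(0−ω_c) = −40(1−ω_c)  ⇒  60ω_c = 40  ⇒  ω_c = 2/3
ω_c/ω_r = 2/3

2/3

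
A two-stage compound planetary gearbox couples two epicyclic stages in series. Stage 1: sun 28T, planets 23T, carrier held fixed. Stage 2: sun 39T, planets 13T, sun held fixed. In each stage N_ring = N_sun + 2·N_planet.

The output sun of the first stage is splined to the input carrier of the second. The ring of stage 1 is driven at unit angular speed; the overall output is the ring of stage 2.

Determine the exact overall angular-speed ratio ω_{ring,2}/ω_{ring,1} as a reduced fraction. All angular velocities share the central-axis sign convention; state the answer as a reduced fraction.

-148/35

Stage 1: N_ring = 28 + 2·23 = 74
Stage 1: 28(ω_s−ω_c) = −74(ω_r−ω_c),  ω_c=0, ω_r=1
Stage 1: ω_s = 0 − (74/28)(1−0) = -37/14
  ⇒ ω_s¹/ω_r¹ = -37/14
Stage 2: N_ring = 39 + 2·13 = 65
Stage 2: 39(ω_s−ω_c) = −65(ω_r−ω_c),  ω_s=0, ω_c=1
Stage 2: ω_r = 1 − (39/65)(0−1) = 8/5
  ⇒ ω_r²/ω_c² = 8/5
Coupling ω_c² = ω_s¹ ⇒ overall = -37/14 × 8/5 = -148/35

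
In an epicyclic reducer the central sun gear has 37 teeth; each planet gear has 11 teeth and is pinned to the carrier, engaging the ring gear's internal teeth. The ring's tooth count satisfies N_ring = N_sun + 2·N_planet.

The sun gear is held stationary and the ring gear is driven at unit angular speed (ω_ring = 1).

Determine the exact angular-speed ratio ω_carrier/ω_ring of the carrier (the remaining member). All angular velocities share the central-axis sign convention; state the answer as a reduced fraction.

59/96

N_ring = 37 + 2·11 = 59
37(ω_s−ω_c) = −59(ω_r−ω_c),  ω_s=0, ω_r=1
37(0−ω_c) = −59(1−ω_c)  ⇒  96ω_c = 59  ⇒  ω_c = 59/96
ω_c/ω_r = 59/96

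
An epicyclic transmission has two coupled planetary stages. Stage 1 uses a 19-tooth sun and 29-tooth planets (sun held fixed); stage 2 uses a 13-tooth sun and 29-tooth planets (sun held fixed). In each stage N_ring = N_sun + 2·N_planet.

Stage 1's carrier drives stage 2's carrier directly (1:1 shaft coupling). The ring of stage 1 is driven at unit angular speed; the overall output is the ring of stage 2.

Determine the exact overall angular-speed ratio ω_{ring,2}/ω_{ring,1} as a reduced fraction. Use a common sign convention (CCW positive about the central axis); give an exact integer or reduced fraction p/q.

Stage 1: N_ring = 19 + 2·29 = 77
Stage 1: 19(ω_s−ω_c) = −77(ω_r−ω_c),  ω_s=0, ω_r=1
Stage 1: 19(0−ω_c) = −77(1−ω_c)  ⇒  96ω_c = 77  ⇒  ω_c = 77/96
  ⇒ ω_c¹/ω_r¹ = 77/96
Stage 2: N_ring = 13 + 2·29 = 71
Stage 2: 13(ω_s−ω_c) = −71(ω_r−ω_c),  ω_s=0, ω_c=1
Stage 2: ω_r = 1 − (13/71)(0−1) = 84/71
  ⇒ ω_r²/ω_c² = 84/71
Coupling ω_c² = ω_c¹ ⇒ overall = 77/96 × 84/71 = 539/568

539/568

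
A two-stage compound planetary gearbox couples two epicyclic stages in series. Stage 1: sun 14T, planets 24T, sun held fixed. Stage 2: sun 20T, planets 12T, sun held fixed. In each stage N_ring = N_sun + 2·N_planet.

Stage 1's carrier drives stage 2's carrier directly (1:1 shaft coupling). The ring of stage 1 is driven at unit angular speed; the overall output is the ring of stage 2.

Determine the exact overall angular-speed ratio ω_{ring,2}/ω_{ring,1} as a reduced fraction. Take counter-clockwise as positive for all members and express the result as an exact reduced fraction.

Stage 1: N_ring = 14 + 2·24 = 62
Stage 1: 14(ω_s−ω_c) = −62(ω_r−ω_c),  ω_s=0, ω_r=1
Stage 1: 14(0−ω_c) = −62(1−ω_c)  ⇒  76ω_c = 62  ⇒  ω_c = 31/38
  ⇒ ω_c¹/ω_r¹ = 31/38
Stage 2: N_ring = 20 + 2·12 = 44
Stage 2: 20(ω_s−ω_c) = −44(ω_r−ω_c),  ω_s=0, ω_c=1
Stage 2: ω_r = 1 − (20/44)(0−1) = 16/11
  ⇒ ω_r²/ω_c² = 16/11
Coupling ω_c² = ω_c¹ ⇒ overall = 31/38 × 16/11 = 248/209

248/209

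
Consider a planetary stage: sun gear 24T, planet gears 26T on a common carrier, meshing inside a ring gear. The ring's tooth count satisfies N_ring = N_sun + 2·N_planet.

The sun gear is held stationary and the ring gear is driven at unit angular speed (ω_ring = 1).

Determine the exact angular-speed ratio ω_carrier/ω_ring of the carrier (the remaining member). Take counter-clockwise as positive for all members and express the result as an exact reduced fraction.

N_ring = 24 + 2·26 = 76
24(ω_s−ω_c) = −76(ω_r−ω_c),  ω_s=0, ω_r=1
24(0−ω_c) = −76(1−ω_c)  ⇒  100ω_c = 76  ⇒  ω_c = 19/25
ω_c/ω_r = 19/25

19/25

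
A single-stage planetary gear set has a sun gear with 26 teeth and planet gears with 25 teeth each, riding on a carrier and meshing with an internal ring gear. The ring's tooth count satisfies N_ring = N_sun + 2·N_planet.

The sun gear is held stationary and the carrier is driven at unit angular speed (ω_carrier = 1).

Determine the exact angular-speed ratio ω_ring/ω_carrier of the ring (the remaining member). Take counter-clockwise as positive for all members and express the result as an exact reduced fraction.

51/38

N_ring = 26 + 2·25 = 76
26(ω_s−ω_c) = −76(ω_r−ω_c),  ω_s=0, ω_c=1
ω_r = 1 − (26/76)(0−1) = 51/38
ω_r/ω_c = 51/38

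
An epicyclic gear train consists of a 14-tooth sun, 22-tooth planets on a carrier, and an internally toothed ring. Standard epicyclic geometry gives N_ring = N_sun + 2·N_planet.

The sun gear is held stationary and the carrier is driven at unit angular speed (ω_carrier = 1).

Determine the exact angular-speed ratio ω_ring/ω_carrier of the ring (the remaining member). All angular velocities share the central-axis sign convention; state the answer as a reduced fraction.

N_ring = 14 + 2·22 = 58
14(ω_s−ω_c) = −58(ω_r−ω_c),  ω_s=0, ω_c=1
ω_r = 1 − (14/58)(0−1) = 36/29
ω_r/ω_c = 36/29

36/29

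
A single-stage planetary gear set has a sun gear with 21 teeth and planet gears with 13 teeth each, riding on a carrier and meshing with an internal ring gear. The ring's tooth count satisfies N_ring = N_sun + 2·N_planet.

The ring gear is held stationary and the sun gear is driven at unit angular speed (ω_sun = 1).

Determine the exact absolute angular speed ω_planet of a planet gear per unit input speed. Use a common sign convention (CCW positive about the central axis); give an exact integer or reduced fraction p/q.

-21/26

N_ring = 21 + 2·13 = 47
21(ω_s−ω_c) = −47(ω_r−ω_c),  ω_r=0, ω_s=1
21(1−ω_c) = −47(0−ω_c)  ⇒  68ω_c = 21  ⇒  ω_c = 21/68
sun–planet: 21·(1−21/68) = −13·(ω_p−ω_c)  ⇒  ω_p−ω_c = −(21/13)·(47/68) = -987/884
ω_p = 21/68 − 987/884 = -21/26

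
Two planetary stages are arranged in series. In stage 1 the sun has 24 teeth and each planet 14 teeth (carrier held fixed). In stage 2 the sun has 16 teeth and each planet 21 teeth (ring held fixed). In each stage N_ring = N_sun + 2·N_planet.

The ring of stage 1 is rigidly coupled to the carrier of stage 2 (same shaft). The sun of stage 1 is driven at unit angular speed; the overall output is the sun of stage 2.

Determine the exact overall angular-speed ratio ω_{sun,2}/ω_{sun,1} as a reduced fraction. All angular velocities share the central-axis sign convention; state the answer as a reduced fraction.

-111/52

Stage 1: N_ring = 24 + 2·14 = 52
Stage 1: 24(ω_s−ω_c) = −52(ω_r−ω_c),  ω_c=0, ω_s=1
Stage 1: ω_r = 0 − (24/52)(1−0) = -6/13
  ⇒ ω_r¹/ω_s¹ = -6/13
Stage 2: N_ring = 16 + 2·21 = 58
Stage 2: 16(ω_s−ω_c) = −58(ω_r−ω_c),  ω_r=0, ω_c=1
Stage 2: ω_s = 1 − (58/16)(0−1) = 37/8
  ⇒ ω_s²/ω_c² = 37/8
Coupling ω_c² = ω_r¹ ⇒ overall = -6/13 × 37/8 = -111/52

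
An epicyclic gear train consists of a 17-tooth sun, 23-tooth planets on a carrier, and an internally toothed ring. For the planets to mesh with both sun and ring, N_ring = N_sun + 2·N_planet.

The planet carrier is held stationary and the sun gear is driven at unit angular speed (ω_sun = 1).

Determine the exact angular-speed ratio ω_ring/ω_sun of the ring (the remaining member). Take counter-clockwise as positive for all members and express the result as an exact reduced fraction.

-17/63

N_ring = 17 + 2·23 = 63
17(ω_s−ω_c) = −63(ω_r−ω_c),  ω_c=0, ω_s=1
ω_r = 0 − (17/63)(1−0) = -17/63
ω_r/ω_s = -17/63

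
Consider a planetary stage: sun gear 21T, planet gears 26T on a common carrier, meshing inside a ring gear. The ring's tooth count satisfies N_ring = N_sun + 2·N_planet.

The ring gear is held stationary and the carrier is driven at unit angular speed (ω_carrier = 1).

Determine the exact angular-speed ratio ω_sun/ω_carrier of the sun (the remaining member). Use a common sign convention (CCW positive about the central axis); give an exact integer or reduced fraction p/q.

94/21

N_ring = 21 + 2·26 = 73
21(ω_s−ω_c) = −73(ω_r−ω_c),  ω_r=0, ω_c=1
ω_s = 1 − (73/21)(0−1) = 94/21
ω_s/ω_c = 94/21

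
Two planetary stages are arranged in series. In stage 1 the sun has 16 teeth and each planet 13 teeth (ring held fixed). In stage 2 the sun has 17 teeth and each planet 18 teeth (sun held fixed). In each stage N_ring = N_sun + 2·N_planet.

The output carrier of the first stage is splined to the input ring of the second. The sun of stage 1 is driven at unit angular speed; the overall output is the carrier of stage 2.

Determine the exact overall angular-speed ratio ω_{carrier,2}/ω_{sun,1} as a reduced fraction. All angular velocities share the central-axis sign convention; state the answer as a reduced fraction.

Stage 1: N_ring = 16 + 2·13 = 42
Stage 1: 16(ω_s−ω_c) = −42(ω_r−ω_c),  ω_r=0, ω_s=1
Stage 1: 16(1−ω_c) = −42(0−ω_c)  ⇒  58ω_c = 16  ⇒  ω_c = 8/29
  ⇒ ω_c¹/ω_s¹ = 8/29
Stage 2: N_ring = 17 + 2·18 = 53
Stage 2: 17(ω_s−ω_c) = −53(ω_r−ω_c),  ω_s=0, ω_r=1
Stage 2: 17(0−ω_c) = −53(1−ω_c)  ⇒  70ω_c = 53  ⇒  ω_c = 53/70
  ⇒ ω_c²/ω_r² = 53/70
Coupling ω_r² = ω_c¹ ⇒ overall = 8/29 × 53/70 = 212/1015

212/1015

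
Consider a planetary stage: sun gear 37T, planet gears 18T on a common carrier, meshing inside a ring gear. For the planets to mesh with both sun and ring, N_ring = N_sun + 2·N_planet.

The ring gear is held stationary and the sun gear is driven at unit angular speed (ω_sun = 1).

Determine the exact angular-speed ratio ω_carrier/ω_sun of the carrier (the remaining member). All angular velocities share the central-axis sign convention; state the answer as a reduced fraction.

37/110

N_ring = 37 + 2·18 = 73
37(ω_s−ω_c) = −73(ω_r−ω_c),  ω_r=0, ω_s=1
37(1−ω_c) = −73(0−ω_c)  ⇒  110ω_c = 37  ⇒  ω_c = 37/110
ω_c/ω_s = 37/110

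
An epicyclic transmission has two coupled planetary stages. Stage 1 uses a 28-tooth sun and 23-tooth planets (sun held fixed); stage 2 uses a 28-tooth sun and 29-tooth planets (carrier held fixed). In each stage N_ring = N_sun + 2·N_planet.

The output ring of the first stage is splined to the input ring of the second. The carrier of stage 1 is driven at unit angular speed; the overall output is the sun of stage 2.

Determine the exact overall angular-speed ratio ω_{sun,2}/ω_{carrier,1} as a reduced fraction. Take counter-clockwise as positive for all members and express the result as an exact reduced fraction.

-2193/518

Stage 1: N_ring = 28 + 2·23 = 74
Stage 1: 28(ω_s−ω_c) = −74(ω_r−ω_c),  ω_s=0, ω_c=1
Stage 1: ω_r = 1 − (28/74)(0−1) = 51/37
  ⇒ ω_r¹/ω_c¹ = 51/37
Stage 2: N_ring = 28 + 2·29 = 86
Stage 2: 28(ω_s−ω_c) = −86(ω_r−ω_c),  ω_c=0, ω_r=1
Stage 2: ω_s = 0 − (86/28)(1−0) = -43/14
  ⇒ ω_s²/ω_r² = -43/14
Coupling ω_r² = ω_r¹ ⇒ overall = 51/37 × -43/14 = -2193/518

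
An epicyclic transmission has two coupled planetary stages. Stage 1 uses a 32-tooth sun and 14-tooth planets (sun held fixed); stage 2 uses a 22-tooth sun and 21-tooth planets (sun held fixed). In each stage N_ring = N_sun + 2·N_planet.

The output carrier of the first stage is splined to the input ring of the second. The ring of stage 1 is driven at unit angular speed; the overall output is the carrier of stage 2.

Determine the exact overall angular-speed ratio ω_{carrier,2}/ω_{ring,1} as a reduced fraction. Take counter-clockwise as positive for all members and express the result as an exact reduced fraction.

Stage 1: N_ring = 32 + 2·14 = 60
Stage 1: 32(ω_s−ω_c) = −60(ω_r−ω_c),  ω_s=0, ω_r=1
Stage 1: 32(0−ω_c) = −60(1−ω_c)  ⇒  92ω_c = 60  ⇒  ω_c = 15/23
  ⇒ ω_c¹/ω_r¹ = 15/23
Stage 2: N_ring = 22 + 2·21 = 64
Stage 2: 22(ω_s−ω_c) = −64(ω_r−ω_c),  ω_s=0, ω_r=1
Stage 2: 22(0−ω_c) = −64(1−ω_c)  ⇒  86ω_c = 64  ⇒  ω_c = 32/43
  ⇒ ω_c²/ω_r² = 32/43
Coupling ω_r² = ω_c¹ ⇒ overall = 15/23 × 32/43 = 480/989

480/989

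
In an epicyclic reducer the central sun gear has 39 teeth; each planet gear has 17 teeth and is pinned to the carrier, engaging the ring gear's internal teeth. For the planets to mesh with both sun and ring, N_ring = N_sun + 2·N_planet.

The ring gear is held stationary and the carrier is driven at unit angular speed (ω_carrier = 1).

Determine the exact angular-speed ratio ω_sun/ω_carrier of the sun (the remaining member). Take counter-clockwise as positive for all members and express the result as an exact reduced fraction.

N_ring = 39 + 2·17 = 73
39(ω_s−ω_c) = −73(ω_r−ω_c),  ω_r=0, ω_c=1
ω_s = 1 − (73/39)(0−1) = 112/39
ω_s/ω_c = 112/39

112/39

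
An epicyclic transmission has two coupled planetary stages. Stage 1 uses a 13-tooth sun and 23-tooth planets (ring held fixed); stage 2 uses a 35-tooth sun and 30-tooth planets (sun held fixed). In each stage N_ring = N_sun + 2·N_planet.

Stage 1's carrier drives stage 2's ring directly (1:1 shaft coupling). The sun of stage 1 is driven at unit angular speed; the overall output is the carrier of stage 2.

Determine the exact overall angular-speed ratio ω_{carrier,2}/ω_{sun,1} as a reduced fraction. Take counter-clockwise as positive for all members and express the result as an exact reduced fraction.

19/144

Stage 1: N_ring = 13 + 2·23 = 59
Stage 1: 13(ω_s−ω_c) = −59(ω_r−ω_c),  ω_r=0, ω_s=1
Stage 1: 13(1−ω_c) = −59(0−ω_c)  ⇒  72ω_c = 13  ⇒  ω_c = 13/72
  ⇒ ω_c¹/ω_s¹ = 13/72
Stage 2: N_ring = 35 + 2·30 = 95
Stage 2: 35(ω_s−ω_c) = −95(ω_r−ω_c),  ω_s=0, ω_r=1
Stage 2: 35(0−ω_c) = −95(1−ω_c)  ⇒  130ω_c = 95  ⇒  ω_c = 19/26
  ⇒ ω_c²/ω_r² = 19/26
Coupling ω_r² = ω_c¹ ⇒ overall = 13/72 × 19/26 = 19/144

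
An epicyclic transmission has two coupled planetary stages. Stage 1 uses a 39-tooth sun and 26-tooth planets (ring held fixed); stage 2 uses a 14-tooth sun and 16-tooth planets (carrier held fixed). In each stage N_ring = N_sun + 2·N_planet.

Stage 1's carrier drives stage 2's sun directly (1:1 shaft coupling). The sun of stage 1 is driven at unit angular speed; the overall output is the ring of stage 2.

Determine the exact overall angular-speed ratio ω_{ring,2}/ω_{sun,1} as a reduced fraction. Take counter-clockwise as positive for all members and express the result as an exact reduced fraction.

Stage 1: N_ring = 39 + 2·26 = 91
Stage 1: 39(ω_s−ω_c) = −91(ω_r−ω_c),  ω_r=0, ω_s=1
Stage 1: 39(1−ω_c) = −91(0−ω_c)  ⇒  130ω_c = 39  ⇒  ω_c = 3/10
  ⇒ ω_c¹/ω_s¹ = 3/10
Stage 2: N_ring = 14 + 2·16 = 46
Stage 2: 14(ω_s−ω_c) = −46(ω_r−ω_c),  ω_c=0, ω_s=1
Stage 2: ω_r = 0 − (14/46)(1−0) = -7/23
  ⇒ ω_r²/ω_s² = -7/23
Coupling ω_s² = ω_c¹ ⇒ overall = 3/10 × -7/23 = -21/230

-21/230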